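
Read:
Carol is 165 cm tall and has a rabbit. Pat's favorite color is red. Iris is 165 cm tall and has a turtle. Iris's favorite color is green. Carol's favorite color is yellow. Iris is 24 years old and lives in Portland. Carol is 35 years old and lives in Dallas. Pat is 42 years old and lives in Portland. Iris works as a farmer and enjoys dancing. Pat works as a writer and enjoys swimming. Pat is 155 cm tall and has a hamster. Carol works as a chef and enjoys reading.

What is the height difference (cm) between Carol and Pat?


|165 - 155| = 10

10


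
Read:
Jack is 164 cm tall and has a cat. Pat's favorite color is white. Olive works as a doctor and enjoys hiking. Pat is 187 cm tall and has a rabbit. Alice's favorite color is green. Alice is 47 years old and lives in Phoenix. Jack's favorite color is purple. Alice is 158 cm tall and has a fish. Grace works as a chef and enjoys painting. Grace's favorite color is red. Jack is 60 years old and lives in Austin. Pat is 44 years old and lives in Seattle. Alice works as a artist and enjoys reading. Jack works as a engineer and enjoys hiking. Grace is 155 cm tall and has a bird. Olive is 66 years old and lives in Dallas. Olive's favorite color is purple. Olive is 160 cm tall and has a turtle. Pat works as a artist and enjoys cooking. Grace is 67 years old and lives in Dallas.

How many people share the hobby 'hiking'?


Count: 2

2


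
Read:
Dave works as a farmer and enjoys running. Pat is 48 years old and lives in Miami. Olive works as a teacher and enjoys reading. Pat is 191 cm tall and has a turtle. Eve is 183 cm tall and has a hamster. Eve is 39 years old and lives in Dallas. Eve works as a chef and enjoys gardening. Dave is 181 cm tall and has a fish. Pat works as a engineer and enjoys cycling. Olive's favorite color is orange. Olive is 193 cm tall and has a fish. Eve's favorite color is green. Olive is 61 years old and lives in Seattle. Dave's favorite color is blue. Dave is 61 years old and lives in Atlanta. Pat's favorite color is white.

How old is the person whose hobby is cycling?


Person with hobby=cycling is Pat, age 48

48


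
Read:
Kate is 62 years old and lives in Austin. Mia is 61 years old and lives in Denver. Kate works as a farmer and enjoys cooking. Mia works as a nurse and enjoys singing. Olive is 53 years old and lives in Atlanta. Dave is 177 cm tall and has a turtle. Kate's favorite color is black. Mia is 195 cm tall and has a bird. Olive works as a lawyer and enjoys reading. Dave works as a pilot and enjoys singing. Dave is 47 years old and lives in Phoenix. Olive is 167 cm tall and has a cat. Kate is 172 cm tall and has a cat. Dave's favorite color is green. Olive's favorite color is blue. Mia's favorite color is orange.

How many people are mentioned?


People: Olive, Kate, Mia, Dave. Count = 4

4


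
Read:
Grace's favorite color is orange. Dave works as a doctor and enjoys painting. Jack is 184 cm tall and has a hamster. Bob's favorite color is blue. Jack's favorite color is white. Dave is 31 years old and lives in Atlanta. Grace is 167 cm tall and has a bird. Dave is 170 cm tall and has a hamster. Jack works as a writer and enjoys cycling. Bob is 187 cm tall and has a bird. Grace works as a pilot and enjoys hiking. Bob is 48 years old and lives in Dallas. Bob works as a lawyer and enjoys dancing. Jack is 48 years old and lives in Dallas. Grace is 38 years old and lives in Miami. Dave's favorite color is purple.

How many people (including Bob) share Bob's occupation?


Bob is a lawyer. Count = 1

1


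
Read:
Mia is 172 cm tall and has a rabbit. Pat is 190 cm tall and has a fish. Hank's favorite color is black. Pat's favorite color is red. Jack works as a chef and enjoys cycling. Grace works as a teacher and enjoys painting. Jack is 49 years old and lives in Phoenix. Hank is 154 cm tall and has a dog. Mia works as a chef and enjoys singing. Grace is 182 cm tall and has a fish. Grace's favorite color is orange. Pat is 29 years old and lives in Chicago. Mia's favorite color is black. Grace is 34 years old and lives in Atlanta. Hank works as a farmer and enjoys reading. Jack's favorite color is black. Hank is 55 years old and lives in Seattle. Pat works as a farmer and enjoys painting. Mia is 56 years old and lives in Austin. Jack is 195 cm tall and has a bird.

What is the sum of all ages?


34+49+56+55+29 = 223

223


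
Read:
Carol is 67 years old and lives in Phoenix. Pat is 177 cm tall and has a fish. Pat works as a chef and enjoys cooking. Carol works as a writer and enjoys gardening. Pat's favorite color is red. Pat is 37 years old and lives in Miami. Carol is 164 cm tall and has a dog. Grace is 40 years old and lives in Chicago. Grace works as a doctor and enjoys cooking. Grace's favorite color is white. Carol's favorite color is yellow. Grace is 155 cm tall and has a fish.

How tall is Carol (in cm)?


Carol is 164 cm tall

164


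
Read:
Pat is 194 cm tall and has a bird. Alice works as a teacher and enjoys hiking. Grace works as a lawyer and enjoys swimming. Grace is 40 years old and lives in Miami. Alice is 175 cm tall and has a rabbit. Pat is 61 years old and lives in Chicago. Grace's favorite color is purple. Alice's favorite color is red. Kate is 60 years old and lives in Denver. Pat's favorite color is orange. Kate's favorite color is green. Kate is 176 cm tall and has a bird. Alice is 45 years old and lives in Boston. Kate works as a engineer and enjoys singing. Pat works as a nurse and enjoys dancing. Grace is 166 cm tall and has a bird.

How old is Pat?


Pat is 61 years old

61


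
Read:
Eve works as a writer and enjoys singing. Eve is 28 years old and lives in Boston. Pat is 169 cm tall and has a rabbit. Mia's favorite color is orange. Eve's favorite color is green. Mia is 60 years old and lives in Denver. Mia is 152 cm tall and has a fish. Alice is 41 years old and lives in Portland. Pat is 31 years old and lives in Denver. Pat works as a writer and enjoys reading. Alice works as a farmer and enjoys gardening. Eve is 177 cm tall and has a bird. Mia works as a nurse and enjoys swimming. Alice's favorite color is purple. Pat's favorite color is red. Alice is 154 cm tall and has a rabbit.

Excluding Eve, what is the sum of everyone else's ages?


Sum (excluding Eve): 132

132


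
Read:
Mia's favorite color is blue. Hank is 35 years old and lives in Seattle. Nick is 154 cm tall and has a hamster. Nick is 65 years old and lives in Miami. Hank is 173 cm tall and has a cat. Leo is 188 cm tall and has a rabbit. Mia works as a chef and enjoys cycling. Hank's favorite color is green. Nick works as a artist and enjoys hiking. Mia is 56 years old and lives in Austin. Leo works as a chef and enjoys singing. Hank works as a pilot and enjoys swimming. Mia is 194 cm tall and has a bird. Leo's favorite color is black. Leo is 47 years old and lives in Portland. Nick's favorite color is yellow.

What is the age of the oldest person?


Oldest: Nick at 65

65


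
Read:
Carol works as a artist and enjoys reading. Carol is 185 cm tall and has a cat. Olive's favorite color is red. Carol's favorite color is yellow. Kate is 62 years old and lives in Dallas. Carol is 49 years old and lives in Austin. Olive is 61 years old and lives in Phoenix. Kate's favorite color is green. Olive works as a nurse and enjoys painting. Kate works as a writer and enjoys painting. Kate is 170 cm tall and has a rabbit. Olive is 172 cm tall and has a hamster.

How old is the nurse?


The nurse is Olive, age 61

61


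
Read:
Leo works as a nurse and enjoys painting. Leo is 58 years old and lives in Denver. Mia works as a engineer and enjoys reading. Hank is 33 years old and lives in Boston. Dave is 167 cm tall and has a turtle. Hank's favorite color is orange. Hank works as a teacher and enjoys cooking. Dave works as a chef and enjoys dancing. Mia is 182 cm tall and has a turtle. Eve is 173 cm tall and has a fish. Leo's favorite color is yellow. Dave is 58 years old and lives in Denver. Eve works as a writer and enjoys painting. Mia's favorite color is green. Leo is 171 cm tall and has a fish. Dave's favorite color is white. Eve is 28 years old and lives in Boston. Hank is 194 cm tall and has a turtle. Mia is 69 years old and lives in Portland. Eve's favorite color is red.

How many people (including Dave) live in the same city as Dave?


Dave lives in Denver. Count = 2

2


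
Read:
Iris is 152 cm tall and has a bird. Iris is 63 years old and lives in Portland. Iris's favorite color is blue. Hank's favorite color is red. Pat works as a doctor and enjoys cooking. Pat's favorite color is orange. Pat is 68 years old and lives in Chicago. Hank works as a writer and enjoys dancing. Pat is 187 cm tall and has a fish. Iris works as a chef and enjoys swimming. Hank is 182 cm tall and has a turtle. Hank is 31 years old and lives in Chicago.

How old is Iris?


Iris is 63 years old

63


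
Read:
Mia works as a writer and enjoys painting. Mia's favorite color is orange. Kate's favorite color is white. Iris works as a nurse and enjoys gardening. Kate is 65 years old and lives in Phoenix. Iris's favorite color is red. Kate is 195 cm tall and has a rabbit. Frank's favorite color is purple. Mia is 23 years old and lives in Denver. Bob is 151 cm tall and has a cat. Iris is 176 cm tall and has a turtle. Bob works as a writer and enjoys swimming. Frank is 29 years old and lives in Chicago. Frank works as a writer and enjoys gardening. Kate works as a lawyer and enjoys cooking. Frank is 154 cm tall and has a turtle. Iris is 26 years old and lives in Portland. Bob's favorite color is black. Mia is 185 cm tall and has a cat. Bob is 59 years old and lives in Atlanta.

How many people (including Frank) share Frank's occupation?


Frank is a writer. Count = 3

3


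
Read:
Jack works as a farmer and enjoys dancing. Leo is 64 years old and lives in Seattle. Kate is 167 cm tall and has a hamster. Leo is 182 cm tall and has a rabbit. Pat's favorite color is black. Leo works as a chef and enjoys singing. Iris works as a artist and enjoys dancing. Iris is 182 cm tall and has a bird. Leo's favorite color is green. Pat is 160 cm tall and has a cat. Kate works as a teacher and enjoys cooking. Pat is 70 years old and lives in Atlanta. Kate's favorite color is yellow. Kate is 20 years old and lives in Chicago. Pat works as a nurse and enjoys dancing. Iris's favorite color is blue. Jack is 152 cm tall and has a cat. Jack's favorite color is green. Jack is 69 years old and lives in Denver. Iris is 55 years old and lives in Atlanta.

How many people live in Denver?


Count in Denver: 1

1


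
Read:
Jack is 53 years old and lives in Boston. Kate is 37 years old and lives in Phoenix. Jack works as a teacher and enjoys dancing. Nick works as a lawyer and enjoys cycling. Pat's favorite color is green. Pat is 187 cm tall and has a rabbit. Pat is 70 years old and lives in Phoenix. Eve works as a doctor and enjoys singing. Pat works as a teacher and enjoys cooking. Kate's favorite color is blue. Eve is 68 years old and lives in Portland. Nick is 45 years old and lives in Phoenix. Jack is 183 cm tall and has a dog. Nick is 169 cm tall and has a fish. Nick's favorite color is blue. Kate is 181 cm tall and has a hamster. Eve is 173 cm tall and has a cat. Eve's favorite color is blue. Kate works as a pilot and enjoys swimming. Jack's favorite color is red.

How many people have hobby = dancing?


Count: 1

1


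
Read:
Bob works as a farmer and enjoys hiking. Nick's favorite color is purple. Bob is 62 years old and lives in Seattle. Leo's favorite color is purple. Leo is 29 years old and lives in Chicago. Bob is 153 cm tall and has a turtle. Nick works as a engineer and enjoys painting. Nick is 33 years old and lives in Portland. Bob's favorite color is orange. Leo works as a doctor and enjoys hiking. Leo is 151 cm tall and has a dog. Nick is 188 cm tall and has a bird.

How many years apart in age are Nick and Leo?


33 vs 29, diff = 4

4


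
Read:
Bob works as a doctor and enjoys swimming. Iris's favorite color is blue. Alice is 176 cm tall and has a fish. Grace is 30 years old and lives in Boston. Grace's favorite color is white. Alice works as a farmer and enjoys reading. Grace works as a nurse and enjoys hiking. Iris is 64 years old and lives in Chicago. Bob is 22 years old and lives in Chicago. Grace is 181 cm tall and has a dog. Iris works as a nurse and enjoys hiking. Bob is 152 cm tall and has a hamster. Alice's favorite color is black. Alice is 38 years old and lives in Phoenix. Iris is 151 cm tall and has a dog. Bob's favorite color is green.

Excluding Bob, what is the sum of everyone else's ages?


Sum (excluding Bob): 132

132


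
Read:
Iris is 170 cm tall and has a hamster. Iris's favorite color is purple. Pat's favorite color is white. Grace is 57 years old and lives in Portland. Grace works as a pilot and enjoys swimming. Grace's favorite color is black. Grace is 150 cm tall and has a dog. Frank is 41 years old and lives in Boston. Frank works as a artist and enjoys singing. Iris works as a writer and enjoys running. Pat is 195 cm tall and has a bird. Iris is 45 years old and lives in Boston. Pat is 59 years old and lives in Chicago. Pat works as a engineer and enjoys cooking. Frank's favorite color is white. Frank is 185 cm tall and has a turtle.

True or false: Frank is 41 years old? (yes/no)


Frank is actually 41. yes

yes


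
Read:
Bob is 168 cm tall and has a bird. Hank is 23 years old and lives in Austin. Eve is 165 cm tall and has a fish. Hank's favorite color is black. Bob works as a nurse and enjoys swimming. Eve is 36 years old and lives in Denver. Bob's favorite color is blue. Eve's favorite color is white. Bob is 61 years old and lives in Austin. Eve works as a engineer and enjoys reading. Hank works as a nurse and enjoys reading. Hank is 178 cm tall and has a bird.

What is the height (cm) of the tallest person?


Tallest: Hank at 178 cm

178


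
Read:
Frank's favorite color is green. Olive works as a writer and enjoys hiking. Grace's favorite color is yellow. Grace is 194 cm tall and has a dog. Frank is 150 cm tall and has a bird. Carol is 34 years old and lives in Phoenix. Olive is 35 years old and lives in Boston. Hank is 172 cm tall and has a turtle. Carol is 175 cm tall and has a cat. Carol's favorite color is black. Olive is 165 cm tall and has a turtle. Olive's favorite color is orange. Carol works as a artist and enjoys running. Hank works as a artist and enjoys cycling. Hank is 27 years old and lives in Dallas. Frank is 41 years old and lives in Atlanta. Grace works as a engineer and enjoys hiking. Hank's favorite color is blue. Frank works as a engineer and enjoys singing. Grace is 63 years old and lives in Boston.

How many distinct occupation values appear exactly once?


Unique occupation values: 1

1


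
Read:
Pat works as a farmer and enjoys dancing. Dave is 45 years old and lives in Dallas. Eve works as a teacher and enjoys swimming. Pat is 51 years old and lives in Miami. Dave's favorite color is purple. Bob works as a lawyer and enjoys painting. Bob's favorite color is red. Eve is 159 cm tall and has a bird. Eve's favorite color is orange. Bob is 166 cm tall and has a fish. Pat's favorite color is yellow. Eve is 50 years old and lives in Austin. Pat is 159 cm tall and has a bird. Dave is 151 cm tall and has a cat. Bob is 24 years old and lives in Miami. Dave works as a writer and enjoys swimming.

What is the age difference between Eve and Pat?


|50 - 51| = 1

1


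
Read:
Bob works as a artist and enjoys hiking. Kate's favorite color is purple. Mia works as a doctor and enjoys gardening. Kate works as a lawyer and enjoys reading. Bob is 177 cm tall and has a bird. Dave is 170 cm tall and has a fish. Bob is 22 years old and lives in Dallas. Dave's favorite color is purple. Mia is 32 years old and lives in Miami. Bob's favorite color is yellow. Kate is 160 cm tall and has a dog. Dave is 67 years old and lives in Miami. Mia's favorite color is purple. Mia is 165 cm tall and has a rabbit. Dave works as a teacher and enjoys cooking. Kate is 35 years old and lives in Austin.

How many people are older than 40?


Filter: 1

1


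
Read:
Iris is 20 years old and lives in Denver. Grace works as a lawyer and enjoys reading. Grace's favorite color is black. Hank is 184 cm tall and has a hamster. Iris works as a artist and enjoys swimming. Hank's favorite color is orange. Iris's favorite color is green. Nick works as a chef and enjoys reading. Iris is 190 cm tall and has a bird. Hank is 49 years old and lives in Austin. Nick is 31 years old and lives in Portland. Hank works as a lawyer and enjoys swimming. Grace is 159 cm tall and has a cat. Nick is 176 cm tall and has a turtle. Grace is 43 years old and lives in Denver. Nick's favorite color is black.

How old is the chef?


The chef is Nick, age 31

31


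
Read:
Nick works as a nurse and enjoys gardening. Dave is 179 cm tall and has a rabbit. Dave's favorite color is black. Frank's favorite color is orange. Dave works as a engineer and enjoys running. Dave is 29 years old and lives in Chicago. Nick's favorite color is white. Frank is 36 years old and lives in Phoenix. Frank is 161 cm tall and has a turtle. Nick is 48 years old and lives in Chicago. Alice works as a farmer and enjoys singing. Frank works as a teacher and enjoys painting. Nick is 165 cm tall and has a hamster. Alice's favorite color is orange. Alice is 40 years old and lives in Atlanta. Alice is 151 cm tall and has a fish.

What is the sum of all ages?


40+29+48+36 = 153

153


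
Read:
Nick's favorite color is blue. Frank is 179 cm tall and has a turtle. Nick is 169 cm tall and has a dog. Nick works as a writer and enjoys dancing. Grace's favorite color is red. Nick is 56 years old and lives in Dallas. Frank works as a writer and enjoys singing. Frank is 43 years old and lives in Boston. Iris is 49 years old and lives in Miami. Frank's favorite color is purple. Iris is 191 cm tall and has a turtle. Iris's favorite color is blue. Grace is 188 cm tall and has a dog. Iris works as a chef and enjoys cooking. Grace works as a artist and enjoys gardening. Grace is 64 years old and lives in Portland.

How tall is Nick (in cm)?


Nick is 169 cm tall

169


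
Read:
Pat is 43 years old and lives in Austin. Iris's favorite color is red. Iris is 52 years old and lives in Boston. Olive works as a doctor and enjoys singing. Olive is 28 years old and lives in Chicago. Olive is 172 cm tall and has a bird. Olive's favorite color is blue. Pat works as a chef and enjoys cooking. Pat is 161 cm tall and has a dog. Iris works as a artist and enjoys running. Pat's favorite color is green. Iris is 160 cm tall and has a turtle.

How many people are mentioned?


People: Olive, Iris, Pat. Count = 3

3


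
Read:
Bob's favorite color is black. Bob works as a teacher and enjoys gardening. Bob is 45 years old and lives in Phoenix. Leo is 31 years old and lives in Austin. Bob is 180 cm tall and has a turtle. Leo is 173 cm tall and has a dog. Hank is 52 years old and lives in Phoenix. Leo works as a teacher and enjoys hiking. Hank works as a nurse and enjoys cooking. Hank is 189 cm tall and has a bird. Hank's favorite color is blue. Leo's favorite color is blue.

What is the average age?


Sum=128, n=3, avg=42.67

42.67


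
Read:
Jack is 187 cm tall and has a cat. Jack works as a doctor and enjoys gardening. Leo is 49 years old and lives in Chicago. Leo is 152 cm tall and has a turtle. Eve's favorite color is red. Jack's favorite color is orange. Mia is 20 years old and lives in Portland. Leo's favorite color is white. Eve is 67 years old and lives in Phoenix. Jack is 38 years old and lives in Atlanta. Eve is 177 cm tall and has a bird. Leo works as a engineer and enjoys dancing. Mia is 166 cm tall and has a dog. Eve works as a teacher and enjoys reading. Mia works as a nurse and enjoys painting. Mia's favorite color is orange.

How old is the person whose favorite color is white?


Person with favorite color=white is Leo, age 49

49


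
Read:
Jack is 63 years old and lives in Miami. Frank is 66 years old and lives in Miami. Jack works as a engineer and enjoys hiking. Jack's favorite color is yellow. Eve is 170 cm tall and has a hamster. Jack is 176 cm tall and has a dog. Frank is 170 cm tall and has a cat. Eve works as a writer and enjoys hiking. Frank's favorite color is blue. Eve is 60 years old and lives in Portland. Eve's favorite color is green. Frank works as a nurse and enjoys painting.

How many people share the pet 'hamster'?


Count: 1

1


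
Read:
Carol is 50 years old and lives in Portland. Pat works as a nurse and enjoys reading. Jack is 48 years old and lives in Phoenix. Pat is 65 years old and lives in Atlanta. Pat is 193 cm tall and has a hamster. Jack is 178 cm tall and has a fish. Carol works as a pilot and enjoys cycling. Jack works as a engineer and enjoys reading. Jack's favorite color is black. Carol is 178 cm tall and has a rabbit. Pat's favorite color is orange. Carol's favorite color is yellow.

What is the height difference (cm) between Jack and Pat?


|178 - 193| = 15

15


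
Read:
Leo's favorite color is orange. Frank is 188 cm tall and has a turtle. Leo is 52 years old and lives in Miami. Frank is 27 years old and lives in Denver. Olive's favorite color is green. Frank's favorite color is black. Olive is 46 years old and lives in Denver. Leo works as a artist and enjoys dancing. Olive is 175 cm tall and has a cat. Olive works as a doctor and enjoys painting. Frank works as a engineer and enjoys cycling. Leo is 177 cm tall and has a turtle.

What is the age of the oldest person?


Oldest: Leo at 52

52


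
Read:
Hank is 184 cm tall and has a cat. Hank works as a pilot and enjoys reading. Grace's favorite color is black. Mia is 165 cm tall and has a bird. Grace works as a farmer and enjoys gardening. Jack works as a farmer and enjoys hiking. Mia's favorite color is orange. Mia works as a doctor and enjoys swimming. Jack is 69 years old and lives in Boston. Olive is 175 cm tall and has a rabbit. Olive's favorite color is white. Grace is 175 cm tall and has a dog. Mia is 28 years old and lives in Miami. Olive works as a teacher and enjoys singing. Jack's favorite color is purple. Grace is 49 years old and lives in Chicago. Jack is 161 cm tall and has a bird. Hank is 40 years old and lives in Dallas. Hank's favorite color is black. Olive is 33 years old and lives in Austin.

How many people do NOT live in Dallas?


Not in Dallas: 4

4


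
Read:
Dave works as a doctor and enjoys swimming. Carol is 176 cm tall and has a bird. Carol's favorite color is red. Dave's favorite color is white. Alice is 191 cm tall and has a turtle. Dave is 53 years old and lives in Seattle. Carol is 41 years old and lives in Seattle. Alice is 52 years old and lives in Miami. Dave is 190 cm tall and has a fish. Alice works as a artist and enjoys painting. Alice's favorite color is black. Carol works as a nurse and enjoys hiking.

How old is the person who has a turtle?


Person with turtle is Alice, age 52

52


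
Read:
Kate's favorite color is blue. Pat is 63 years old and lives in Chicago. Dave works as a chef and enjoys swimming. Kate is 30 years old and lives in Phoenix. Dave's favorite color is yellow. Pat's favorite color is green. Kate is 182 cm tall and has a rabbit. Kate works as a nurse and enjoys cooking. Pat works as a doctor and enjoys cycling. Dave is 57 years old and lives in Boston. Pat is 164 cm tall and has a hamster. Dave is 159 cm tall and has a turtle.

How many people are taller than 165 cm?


Taller than 165: 1

1


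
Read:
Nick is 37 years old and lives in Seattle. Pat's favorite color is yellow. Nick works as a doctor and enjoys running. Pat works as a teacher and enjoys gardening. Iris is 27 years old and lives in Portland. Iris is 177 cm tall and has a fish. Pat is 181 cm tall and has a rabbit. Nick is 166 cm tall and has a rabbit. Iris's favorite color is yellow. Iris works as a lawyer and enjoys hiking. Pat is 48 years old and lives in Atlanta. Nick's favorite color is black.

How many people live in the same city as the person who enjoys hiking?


Person with hobby hiking is Iris, city Portland. Count = 1

1


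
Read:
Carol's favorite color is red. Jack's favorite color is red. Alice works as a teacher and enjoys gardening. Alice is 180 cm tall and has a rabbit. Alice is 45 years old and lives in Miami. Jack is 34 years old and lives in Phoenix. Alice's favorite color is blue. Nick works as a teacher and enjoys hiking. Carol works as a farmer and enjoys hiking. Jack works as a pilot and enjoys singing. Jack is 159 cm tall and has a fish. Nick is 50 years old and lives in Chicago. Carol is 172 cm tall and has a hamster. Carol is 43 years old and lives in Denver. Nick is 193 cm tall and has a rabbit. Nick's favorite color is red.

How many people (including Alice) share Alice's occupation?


Alice is a teacher. Count = 2

2


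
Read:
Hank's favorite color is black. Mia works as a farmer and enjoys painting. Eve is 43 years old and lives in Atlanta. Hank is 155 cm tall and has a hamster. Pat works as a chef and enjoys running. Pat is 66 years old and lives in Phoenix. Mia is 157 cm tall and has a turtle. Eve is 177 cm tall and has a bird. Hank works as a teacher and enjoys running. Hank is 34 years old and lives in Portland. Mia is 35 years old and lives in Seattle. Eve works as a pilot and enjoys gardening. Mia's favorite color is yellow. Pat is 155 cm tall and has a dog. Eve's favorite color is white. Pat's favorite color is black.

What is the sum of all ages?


35+34+66+43 = 178

178


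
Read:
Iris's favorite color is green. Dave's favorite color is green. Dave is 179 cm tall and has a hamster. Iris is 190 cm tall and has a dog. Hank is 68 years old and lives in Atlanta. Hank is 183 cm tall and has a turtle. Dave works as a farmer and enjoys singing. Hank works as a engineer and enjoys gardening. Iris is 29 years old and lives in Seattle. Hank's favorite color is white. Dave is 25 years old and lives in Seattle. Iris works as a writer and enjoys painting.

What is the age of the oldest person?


Oldest: Hank at 68

68


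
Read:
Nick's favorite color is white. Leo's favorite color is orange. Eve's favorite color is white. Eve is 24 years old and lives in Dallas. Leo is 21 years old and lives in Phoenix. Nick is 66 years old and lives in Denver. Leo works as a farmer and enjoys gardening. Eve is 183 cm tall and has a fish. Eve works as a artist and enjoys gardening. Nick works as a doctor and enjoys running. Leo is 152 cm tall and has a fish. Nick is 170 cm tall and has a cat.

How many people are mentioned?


People: Nick, Eve, Leo. Count = 3

3


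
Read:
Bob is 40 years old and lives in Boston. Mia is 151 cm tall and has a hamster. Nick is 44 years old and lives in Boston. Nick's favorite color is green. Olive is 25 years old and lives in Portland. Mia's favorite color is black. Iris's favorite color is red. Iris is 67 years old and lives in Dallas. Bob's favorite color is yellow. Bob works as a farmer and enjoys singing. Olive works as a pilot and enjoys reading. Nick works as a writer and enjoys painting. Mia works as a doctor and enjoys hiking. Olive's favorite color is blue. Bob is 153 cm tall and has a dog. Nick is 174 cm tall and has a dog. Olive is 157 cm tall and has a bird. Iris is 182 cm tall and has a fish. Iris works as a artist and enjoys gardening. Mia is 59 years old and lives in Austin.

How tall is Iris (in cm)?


Iris is 182 cm tall

182


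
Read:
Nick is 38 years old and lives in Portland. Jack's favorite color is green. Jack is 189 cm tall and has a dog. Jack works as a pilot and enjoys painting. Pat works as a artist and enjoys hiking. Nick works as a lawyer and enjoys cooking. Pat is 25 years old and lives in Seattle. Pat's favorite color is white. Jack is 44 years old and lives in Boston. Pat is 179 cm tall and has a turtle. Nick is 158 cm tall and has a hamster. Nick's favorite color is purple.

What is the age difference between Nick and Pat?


|38 - 25| = 13

13


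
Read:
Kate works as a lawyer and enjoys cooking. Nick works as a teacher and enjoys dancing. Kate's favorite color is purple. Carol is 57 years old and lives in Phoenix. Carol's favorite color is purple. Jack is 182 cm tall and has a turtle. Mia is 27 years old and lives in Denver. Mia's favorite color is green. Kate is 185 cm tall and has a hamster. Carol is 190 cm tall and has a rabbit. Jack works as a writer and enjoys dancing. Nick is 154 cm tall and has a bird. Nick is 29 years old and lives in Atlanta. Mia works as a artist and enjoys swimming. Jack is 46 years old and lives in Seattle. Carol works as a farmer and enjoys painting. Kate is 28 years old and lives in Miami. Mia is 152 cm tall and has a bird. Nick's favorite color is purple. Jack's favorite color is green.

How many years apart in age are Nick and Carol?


29 vs 57, diff = 28

28


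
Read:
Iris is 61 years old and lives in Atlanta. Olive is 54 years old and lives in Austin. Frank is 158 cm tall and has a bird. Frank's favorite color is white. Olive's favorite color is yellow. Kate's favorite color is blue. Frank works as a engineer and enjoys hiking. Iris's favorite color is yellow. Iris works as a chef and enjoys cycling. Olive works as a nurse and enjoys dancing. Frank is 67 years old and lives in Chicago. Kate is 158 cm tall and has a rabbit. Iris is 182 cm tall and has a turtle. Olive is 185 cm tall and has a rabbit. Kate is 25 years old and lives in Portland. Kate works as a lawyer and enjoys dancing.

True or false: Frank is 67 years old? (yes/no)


Frank is actually 67. yes

yes


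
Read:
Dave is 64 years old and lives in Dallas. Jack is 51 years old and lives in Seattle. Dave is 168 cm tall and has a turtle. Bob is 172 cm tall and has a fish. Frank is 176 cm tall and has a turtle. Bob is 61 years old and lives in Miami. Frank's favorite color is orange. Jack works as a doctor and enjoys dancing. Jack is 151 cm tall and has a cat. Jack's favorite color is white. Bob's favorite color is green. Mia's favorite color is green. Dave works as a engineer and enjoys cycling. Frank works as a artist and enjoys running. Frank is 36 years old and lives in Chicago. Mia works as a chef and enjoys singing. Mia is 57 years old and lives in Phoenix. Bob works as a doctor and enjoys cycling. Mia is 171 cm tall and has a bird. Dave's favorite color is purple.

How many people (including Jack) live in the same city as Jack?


Jack lives in Seattle. Count = 1

1


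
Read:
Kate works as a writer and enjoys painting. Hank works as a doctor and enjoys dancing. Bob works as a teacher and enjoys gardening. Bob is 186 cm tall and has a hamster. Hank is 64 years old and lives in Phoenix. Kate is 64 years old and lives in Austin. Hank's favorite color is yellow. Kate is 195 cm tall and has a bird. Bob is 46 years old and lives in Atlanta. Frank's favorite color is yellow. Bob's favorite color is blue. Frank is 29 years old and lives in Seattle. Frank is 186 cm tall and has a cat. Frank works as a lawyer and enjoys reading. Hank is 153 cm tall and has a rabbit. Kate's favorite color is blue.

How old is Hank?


Hank is 64 years old

64


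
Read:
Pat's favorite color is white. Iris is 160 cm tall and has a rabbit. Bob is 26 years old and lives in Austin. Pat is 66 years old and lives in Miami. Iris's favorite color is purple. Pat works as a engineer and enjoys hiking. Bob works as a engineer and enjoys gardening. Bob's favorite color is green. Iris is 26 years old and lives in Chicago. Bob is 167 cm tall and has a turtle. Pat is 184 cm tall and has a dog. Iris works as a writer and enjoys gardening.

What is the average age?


Sum=118, n=3, avg=39.33

39.33


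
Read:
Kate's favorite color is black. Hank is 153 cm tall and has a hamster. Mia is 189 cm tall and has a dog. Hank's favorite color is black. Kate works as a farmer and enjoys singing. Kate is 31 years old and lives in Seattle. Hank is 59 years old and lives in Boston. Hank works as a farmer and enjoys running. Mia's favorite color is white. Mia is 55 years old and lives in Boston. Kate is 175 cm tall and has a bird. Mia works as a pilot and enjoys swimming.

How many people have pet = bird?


Count: 1

1


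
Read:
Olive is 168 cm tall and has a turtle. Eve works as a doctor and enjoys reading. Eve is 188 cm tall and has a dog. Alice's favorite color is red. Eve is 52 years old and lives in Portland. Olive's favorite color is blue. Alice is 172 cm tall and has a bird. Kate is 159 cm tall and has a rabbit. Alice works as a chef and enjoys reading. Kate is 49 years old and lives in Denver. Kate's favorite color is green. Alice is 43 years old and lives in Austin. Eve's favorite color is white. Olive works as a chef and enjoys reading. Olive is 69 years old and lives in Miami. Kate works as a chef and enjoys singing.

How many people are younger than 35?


Filter: 0

0


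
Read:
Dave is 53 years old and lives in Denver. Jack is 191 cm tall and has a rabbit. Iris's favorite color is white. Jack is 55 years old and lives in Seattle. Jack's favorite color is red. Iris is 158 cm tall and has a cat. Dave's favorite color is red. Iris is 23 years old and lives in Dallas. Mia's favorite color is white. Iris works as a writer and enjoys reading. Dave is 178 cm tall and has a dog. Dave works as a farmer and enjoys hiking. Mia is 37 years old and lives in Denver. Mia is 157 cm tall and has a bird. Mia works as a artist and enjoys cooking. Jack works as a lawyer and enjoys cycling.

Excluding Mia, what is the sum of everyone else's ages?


Sum (excluding Mia): 131

131


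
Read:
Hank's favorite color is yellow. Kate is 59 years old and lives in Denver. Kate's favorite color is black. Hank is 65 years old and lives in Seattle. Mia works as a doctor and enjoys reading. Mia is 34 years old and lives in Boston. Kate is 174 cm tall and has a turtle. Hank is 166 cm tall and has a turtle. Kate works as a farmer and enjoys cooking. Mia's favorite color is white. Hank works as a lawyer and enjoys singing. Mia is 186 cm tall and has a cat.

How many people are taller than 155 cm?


Taller than 155: 3

3


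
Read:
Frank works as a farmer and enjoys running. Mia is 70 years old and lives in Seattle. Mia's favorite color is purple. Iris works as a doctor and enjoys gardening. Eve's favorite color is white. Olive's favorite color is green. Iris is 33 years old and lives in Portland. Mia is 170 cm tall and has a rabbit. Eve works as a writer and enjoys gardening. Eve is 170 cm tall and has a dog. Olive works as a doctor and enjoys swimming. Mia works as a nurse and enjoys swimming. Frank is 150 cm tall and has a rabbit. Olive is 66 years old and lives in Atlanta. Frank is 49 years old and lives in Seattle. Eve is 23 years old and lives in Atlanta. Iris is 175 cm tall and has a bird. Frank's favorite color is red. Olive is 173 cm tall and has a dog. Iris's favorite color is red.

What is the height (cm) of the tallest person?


Tallest: Iris at 175 cm

175


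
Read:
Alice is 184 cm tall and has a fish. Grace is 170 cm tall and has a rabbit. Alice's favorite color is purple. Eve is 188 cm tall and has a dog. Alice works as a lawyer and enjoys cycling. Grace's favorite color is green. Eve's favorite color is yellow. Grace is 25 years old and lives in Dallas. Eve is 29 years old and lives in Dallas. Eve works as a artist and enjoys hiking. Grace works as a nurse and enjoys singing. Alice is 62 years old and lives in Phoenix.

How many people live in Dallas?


Count in Dallas: 2

2


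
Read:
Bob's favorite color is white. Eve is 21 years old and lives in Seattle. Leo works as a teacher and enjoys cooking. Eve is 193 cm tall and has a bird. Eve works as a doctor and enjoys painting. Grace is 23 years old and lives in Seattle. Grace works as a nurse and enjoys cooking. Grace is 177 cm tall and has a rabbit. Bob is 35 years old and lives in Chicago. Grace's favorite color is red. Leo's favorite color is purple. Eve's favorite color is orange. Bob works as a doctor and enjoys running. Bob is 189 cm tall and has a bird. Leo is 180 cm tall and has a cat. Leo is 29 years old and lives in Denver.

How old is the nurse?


The nurse is Grace, age 23

23


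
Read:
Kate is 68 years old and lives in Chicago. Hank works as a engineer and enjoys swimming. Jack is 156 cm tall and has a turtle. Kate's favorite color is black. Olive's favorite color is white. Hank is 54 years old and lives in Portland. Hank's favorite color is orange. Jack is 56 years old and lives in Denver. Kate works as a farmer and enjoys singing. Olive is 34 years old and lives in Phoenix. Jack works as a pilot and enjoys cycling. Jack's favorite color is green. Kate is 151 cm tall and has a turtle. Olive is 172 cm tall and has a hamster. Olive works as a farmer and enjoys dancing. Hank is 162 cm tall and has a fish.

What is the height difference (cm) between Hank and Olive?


|162 - 172| = 10

10


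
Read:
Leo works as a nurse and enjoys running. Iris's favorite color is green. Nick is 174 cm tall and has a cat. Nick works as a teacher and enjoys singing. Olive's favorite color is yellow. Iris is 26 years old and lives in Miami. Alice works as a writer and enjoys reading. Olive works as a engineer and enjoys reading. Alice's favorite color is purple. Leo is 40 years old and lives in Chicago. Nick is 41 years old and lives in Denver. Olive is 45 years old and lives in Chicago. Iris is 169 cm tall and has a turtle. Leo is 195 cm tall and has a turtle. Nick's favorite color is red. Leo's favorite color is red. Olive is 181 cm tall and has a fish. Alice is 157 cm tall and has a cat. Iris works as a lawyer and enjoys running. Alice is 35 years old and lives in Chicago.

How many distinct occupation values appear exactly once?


Unique occupation values: 5

5


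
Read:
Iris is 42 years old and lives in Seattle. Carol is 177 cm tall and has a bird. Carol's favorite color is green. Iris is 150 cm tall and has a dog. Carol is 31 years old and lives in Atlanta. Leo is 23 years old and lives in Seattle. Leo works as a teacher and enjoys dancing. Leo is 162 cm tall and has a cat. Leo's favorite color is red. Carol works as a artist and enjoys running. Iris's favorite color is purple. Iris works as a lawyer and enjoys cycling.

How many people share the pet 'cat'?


Count: 1

1


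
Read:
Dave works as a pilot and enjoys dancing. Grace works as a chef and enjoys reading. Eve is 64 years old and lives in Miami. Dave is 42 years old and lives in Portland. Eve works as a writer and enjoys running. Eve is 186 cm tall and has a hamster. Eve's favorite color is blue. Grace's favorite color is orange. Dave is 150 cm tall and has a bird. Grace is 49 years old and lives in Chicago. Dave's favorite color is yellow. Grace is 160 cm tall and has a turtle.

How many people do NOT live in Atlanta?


Not in Atlanta: 3

3


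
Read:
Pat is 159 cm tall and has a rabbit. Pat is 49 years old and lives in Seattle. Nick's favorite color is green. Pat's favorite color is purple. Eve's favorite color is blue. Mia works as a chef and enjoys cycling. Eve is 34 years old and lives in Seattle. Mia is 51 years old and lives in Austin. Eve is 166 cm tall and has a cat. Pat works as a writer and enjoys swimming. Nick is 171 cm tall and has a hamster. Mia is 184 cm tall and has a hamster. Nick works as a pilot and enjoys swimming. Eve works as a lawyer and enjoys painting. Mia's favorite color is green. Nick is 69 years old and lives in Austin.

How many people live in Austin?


Count in Austin: 2

2


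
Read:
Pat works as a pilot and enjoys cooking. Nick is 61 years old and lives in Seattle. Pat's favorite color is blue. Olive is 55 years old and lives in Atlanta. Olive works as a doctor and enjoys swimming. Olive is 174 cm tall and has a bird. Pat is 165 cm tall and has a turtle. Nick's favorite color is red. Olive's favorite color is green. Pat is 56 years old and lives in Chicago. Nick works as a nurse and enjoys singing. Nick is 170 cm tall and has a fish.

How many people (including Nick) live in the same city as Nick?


Nick lives in Seattle. Count = 1

1
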